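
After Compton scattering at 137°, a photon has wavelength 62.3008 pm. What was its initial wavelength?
58.1000 pm

From λ' = λ + Δλ, we have λ = λ' - Δλ

First calculate the Compton shift:
Δλ = λ_C(1 - cos θ)
Δλ = 2.4263 × (1 - cos(137°))
Δλ = 2.4263 × 1.7314
Δλ = 4.2008 pm

Initial wavelength:
λ = λ' - Δλ
λ = 62.3008 - 4.2008
λ = 58.1000 pm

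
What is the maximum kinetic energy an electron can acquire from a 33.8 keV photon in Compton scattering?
3.9490 keV

Maximum energy transfer occurs at θ = 180° (backscattering).

Initial photon: E₀ = 33.8 keV → λ₀ = 36.6817 pm

Maximum Compton shift (at 180°):
Δλ_max = 2λ_C = 2 × 2.4263 = 4.8526 pm

Final wavelength:
λ' = 36.6817 + 4.8526 = 41.5343 pm

Minimum photon energy (maximum energy to electron):
E'_min = hc/λ' = 29.8510 keV

Maximum electron kinetic energy:
K_max = E₀ - E'_min = 33.8000 - 29.8510 = 3.9490 keV

(Intermediate values are shown rounded; full precision is carried through to the final answer.)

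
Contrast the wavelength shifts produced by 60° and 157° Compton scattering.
157° produces the larger shift by a factor of 3.841

Calculate both shifts using Δλ = λ_C(1 - cos θ):

For θ₁ = 60°:
Δλ₁ = 2.4263 × (1 - cos(60°))
Δλ₁ = 2.4263 × 0.5000
Δλ₁ = 1.2132 pm

For θ₂ = 157°:
Δλ₂ = 2.4263 × (1 - cos(157°))
Δλ₂ = 2.4263 × 1.9205
Δλ₂ = 4.6597 pm

The 157° angle produces the larger shift.
Ratio: 4.6597/1.2132 = 3.841

(Intermediate values are shown rounded; full precision is carried through to the final answer.)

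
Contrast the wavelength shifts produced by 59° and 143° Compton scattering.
143° produces the larger shift by a factor of 3.709

Calculate both shifts using Δλ = λ_C(1 - cos θ):

For θ₁ = 59°:
Δλ₁ = 2.4263 × (1 - cos(59°))
Δλ₁ = 2.4263 × 0.4850
Δλ₁ = 1.1767 pm

For θ₂ = 143°:
Δλ₂ = 2.4263 × (1 - cos(143°))
Δλ₂ = 2.4263 × 1.7986
Δλ₂ = 4.3640 pm

The 143° angle produces the larger shift.
Ratio: 4.3640/1.1767 = 3.709

(Intermediate values are shown rounded; full precision is carried through to the final answer.)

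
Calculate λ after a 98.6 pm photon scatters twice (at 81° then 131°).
104.6649 pm

Apply Compton shift twice:

First scattering at θ₁ = 81°:
Δλ₁ = λ_C(1 - cos(81°))
Δλ₁ = 2.4263 × 0.8436
Δλ₁ = 2.0468 pm

After first scattering:
λ₁ = 98.6 + 2.0468 = 100.6468 pm

Second scattering at θ₂ = 131°:
Δλ₂ = λ_C(1 - cos(131°))
Δλ₂ = 2.4263 × 1.6561
Δλ₂ = 4.0181 pm

Final wavelength:
λ₂ = 100.6468 + 4.0181 = 104.6649 pm

Total shift: Δλ_total = 2.0468 + 4.0181 = 6.0649 pm

(Intermediate values are shown rounded; full precision is carried through to the final answer.)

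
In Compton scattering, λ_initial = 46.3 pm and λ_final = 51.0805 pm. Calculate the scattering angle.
166.00°

First find the wavelength shift:
Δλ = λ' - λ = 51.0805 - 46.3 = 4.7805 pm

Using Δλ = λ_C(1 - cos θ), with λ_C = h/(m_e·c) ≈ 2.42631024 pm:
cos θ = 1 - Δλ/λ_C
cos θ = 1 - 4.7805/2.42631024
cos θ = -0.970276

θ = arccos(-0.970276)
θ = 166.00°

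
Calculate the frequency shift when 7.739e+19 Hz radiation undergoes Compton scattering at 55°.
1.631e+19 Hz (decrease)

Convert frequency to wavelength (c = 299792458 m/s):
λ₀ = c/f₀ = 299792458/7.739e+19 = 3.8737881e-12 m = 3.8738 pm

Calculate Compton shift:
Δλ = λ_C(1 - cos(55°)) = 1.0346 pm

Final wavelength:
λ' = λ₀ + Δλ = 3.8738 + 1.0346 = 4.9084 pm

Final frequency:
f' = c/λ' = 299792458/4.9084239e-12 = 6.1077133e+19 Hz

Frequency shift (decrease):
Δf = f₀ - f' = 7.739e+19 - 6.1077133e+19 = 1.631e+19 Hz

(Intermediate values are shown rounded; full precision is carried through to the final answer.)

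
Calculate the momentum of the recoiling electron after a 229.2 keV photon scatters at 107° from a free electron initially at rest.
1.6301e-22 kg·m/s

The electron is initially at rest, so by conservation of momentum:
p⃗_e = p⃗₀ − p⃗'  (incident photon momentum minus scattered photon momentum)

Photon momentum magnitudes (p = h/λ = E/c):
λ₀ = hc/E₀ = 5.4094 pm → p₀ = h/λ₀ = 1.2249e-22 kg·m/s
Δλ = λ_C(1 − cos 107°) = 3.1357 pm
λ' = 8.5451 pm → p' = h/λ' = 7.7542e-23 kg·m/s

The scattered photon makes angle θ = 107° with the incident direction, so by the law of cosines:
|p⃗_e|² = p₀² + p'² − 2p₀p'cos θ
|p⃗_e|² = (1.2249e-22)² + (7.7542e-23)² − 2·1.2249e-22·7.7542e-23·cos(107°)
|p⃗_e| = 1.6301e-22 kg·m/s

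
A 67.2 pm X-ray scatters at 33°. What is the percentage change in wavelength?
0.5825%

Calculate the Compton shift:
Δλ = λ_C(1 - cos(33°))
Δλ = 2.4263 × (1 - cos(33°))
Δλ = 2.4263 × 0.1613
Δλ = 0.3914 pm

Percentage change:
(Δλ/λ₀) × 100 = (0.3914/67.2) × 100
= 0.5825%

(Intermediate values are shown rounded; full precision is carried through to the final answer.)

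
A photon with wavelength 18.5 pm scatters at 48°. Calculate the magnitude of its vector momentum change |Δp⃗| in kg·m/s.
2.8562e-23 kg·m/s

Photon momentum magnitude is p = h/λ.

Initial momentum:
p₀ = h/λ = 6.6261e-34/1.8500e-11 = 3.5817e-23 kg·m/s

After scattering:
λ' = λ + Δλ = 18.5 + 0.8028 = 19.3028 pm
p' = h/λ' = 6.6261e-34/1.9303e-11 = 3.4327e-23 kg·m/s

Momentum is a vector; the scattered photon's direction makes angle θ = 48° with the incident direction. The magnitude of the vector change Δp⃗ = p⃗₀ − p⃗' is found from the law of cosines:
|Δp⃗|² = p₀² + p'² − 2p₀p'cos θ
|Δp⃗|² = (3.5817e-23)² + (3.4327e-23)² − 2·3.5817e-23·3.4327e-23·cos(48°)
|Δp⃗| = 2.8562e-23 kg·m/s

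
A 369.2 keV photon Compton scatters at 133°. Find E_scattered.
166.6626 keV

First convert energy to wavelength:
λ = hc/E, with hc ≈ 1239.842 keV·pm (i.e. 1239.842 eV·nm)

For E = 369.2 keV = 369200 eV:
λ = 1239.842 keV·pm / 369.2 keV
λ = 3.3582 pm

Calculate the Compton shift:
Δλ = λ_C(1 - cos(133°)) = 2.4263 × 1.6820
Δλ = 4.0810 pm

Final wavelength:
λ' = 3.3582 + 4.0810 = 7.4392 pm

Final energy:
E' = hc/λ' = 1239.842 / 7.4392 = 166.6626 keV

(Intermediate values are shown rounded; full precision is carried through to the final answer.)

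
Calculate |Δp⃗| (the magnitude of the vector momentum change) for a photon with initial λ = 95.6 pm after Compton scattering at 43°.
5.0635e-24 kg·m/s

Photon momentum magnitude is p = h/λ.

Initial momentum:
p₀ = h/λ = 6.6261e-34/9.5600e-11 = 6.9310e-24 kg·m/s

After scattering:
λ' = λ + Δλ = 95.6 + 0.6518 = 96.2518 pm
p' = h/λ' = 6.6261e-34/9.6252e-11 = 6.8841e-24 kg·m/s

Momentum is a vector; the scattered photon's direction makes angle θ = 43° with the incident direction. The magnitude of the vector change Δp⃗ = p⃗₀ − p⃗' is found from the law of cosines:
|Δp⃗|² = p₀² + p'² − 2p₀p'cos θ
|Δp⃗|² = (6.9310e-24)² + (6.8841e-24)² − 2·6.9310e-24·6.8841e-24·cos(43°)
|Δp⃗| = 5.0635e-24 kg·m/s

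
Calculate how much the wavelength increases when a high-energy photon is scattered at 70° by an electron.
1.5965 pm

Using the Compton scattering formula:
Δλ = λ_C(1 - cos θ)

where λ_C = h/(m_e·c) ≈ 2.4263 pm is the Compton wavelength of an electron.

For θ = 70°:
cos(70°) = 0.3420
1 - cos(70°) = 0.6580

Δλ = 2.4263 × 0.6580
Δλ = 1.5965 pm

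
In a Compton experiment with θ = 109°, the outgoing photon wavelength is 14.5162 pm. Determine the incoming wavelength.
11.3000 pm

From λ' = λ + Δλ, we have λ = λ' - Δλ

First calculate the Compton shift:
Δλ = λ_C(1 - cos θ)
Δλ = 2.4263 × (1 - cos(109°))
Δλ = 2.4263 × 1.3256
Δλ = 3.2162 pm

Initial wavelength:
λ = λ' - Δλ
λ = 14.5162 - 3.2162
λ = 11.3000 pm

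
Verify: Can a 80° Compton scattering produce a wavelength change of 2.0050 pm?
Yes, consistent

Calculate the expected shift for θ = 80°:

Δλ_expected = λ_C(1 - cos(80°))
Δλ_expected = 2.4263 × (1 - cos(80°))
Δλ_expected = 2.4263 × 0.8264
Δλ_expected = 2.0050 pm

Given shift: 2.0050 pm
Expected shift: 2.0050 pm
Difference: 0.0000 pm

The values match. This is consistent with Compton scattering at the stated angle.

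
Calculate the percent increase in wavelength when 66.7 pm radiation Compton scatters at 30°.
0.4874%

Calculate the Compton shift:
Δλ = λ_C(1 - cos(30°))
Δλ = 2.4263 × (1 - cos(30°))
Δλ = 2.4263 × 0.1340
Δλ = 0.3251 pm

Percentage change:
(Δλ/λ₀) × 100 = (0.3251/66.7) × 100
= 0.4874%

(Intermediate values are shown rounded; full precision is carried through to the final answer.)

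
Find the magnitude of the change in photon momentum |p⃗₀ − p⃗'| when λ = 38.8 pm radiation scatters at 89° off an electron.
2.3257e-23 kg·m/s

Photon momentum magnitude is p = h/λ.

Initial momentum:
p₀ = h/λ = 6.6261e-34/3.8800e-11 = 1.7078e-23 kg·m/s

After scattering:
λ' = λ + Δλ = 38.8 + 2.3840 = 41.1840 pm
p' = h/λ' = 6.6261e-34/4.1184e-11 = 1.6089e-23 kg·m/s

Momentum is a vector; the scattered photon's direction makes angle θ = 89° with the incident direction. The magnitude of the vector change Δp⃗ = p⃗₀ − p⃗' is found from the law of cosines:
|Δp⃗|² = p₀² + p'² − 2p₀p'cos θ
|Δp⃗|² = (1.7078e-23)² + (1.6089e-23)² − 2·1.7078e-23·1.6089e-23·cos(89°)
|Δp⃗| = 2.3257e-23 kg·m/s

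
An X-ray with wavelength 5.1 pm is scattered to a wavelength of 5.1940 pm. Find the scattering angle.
16.00°

First find the wavelength shift:
Δλ = λ' - λ = 5.1940 - 5.1 = 0.0940 pm

Using Δλ = λ_C(1 - cos θ), with λ_C = h/(m_e·c) ≈ 2.42631024 pm:
cos θ = 1 - Δλ/λ_C
cos θ = 1 - 0.0940/2.42631024
cos θ = 0.961258

θ = arccos(0.961258)
θ = 16.00°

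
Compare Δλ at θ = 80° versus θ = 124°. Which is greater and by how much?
124° produces the larger shift by a factor of 1.887

Calculate both shifts using Δλ = λ_C(1 - cos θ):

For θ₁ = 80°:
Δλ₁ = 2.4263 × (1 - cos(80°))
Δλ₁ = 2.4263 × 0.8264
Δλ₁ = 2.0050 pm

For θ₂ = 124°:
Δλ₂ = 2.4263 × (1 - cos(124°))
Δλ₂ = 2.4263 × 1.5592
Δλ₂ = 3.7831 pm

The 124° angle produces the larger shift.
Ratio: 3.7831/2.0050 = 1.887

(Intermediate values are shown rounded; full precision is carried through to the final answer.)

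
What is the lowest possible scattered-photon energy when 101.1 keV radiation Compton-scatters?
72.4370 keV (at θ = 180°)

The scattered photon has minimum energy when its wavelength is maximum, i.e., when the Compton shift Δλ = λ_C(1 − cos θ) is maximum. This occurs at θ = 180° (backscattering), giving Δλ_max = 2λ_C = 4.8526 pm.

Initial wavelength: λ₀ = hc/E₀ = 12.2635 pm
Maximum final wavelength: λ'_max = λ₀ + 2λ_C = 12.2635 + 4.8526 = 17.1161 pm
Minimum final energy: E'_min = hc/λ'_max = 72.4370 keV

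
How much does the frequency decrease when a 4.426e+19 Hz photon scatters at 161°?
1.818e+19 Hz (decrease)

Convert frequency to wavelength (c = 299792458 m/s):
λ₀ = c/f₀ = 299792458/4.426e+19 = 6.7734401e-12 m = 6.7734 pm

Calculate Compton shift:
Δλ = λ_C(1 - cos(161°)) = 4.7204 pm

Final wavelength:
λ' = λ₀ + Δλ = 6.7734 + 4.7204 = 11.4939 pm

Final frequency:
f' = c/λ' = 299792458/1.1493872e-11 = 2.6082809e+19 Hz

Frequency shift (decrease):
Δf = f₀ - f' = 4.426e+19 - 2.6082809e+19 = 1.818e+19 Hz

(Intermediate values are shown rounded; full precision is carried through to the final answer.)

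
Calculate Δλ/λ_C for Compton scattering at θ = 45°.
0.2929 λ_C

The Compton shift formula is:
Δλ = λ_C(1 - cos θ)

Dividing both sides by λ_C:
Δλ/λ_C = 1 - cos θ

For θ = 45°:
Δλ/λ_C = 1 - cos(45°)
Δλ/λ_C = 1 - 0.7071
Δλ/λ_C = 0.2929

This means the shift is 0.2929 × λ_C = 0.7106 pm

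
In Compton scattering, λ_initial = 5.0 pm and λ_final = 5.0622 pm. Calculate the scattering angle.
13.00°

First find the wavelength shift:
Δλ = λ' - λ = 5.0622 - 5.0 = 0.0622 pm

Using Δλ = λ_C(1 - cos θ), with λ_C = h/(m_e·c) ≈ 2.42631024 pm:
cos θ = 1 - Δλ/λ_C
cos θ = 1 - 0.0622/2.42631024
cos θ = 0.974364

θ = arccos(0.974364)
θ = 13.00°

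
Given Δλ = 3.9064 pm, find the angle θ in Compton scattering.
127.59°

From the Compton formula Δλ = λ_C(1 - cos θ), we can solve for θ:

cos θ = 1 - Δλ/λ_C

Given:
- Δλ = 3.9064 pm
- λ_C = h/(m_e·c) ≈ 2.42631024 pm

cos θ = 1 - 3.9064/2.42631024
cos θ = 1 - 1.610017
cos θ = -0.610017

θ = arccos(-0.610017)
θ = 127.59°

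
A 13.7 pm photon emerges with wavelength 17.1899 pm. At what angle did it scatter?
116.00°

First find the wavelength shift:
Δλ = λ' - λ = 17.1899 - 13.7 = 3.4899 pm

Using Δλ = λ_C(1 - cos θ), with λ_C = h/(m_e·c) ≈ 2.42631024 pm:
cos θ = 1 - Δλ/λ_C
cos θ = 1 - 3.4899/2.42631024
cos θ = -0.438357

θ = arccos(-0.438357)
θ = 116.00°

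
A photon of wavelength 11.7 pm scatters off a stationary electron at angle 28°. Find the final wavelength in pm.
11.9840 pm

Using the Compton scattering formula:
λ' = λ + Δλ = λ + λ_C(1 - cos θ)

Given:
- Initial wavelength λ = 11.7 pm
- Scattering angle θ = 28°
- Compton wavelength λ_C ≈ 2.4263 pm

Calculate the shift:
Δλ = 2.4263 × (1 - cos(28°))
Δλ = 2.4263 × 0.1171
Δλ = 0.2840 pm

Final wavelength:
λ' = 11.7 + 0.2840 = 11.9840 pm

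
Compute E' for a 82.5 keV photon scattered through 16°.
81.9872 keV

First convert energy to wavelength:
λ = hc/E, with hc ≈ 1239.842 keV·pm (i.e. 1239.842 eV·nm)

For E = 82.5 keV = 82500 eV:
λ = 1239.842 keV·pm / 82.5 keV
λ = 15.0284 pm

Calculate the Compton shift:
Δλ = λ_C(1 - cos(16°)) = 2.4263 × 0.0387
Δλ = 0.0940 pm

Final wavelength:
λ' = 15.0284 + 0.0940 = 15.1224 pm

Final energy:
E' = hc/λ' = 1239.842 / 15.1224 = 81.9872 keV

(Intermediate values are shown rounded; full precision is carried through to the final answer.)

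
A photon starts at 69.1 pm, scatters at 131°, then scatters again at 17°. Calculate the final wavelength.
73.2241 pm

Apply Compton shift twice:

First scattering at θ₁ = 131°:
Δλ₁ = λ_C(1 - cos(131°))
Δλ₁ = 2.4263 × 1.6561
Δλ₁ = 4.0181 pm

After first scattering:
λ₁ = 69.1 + 4.0181 = 73.1181 pm

Second scattering at θ₂ = 17°:
Δλ₂ = λ_C(1 - cos(17°))
Δλ₂ = 2.4263 × 0.0437
Δλ₂ = 0.1060 pm

Final wavelength:
λ₂ = 73.1181 + 0.1060 = 73.2241 pm

Total shift: Δλ_total = 4.0181 + 0.1060 = 4.1241 pm

(Intermediate values are shown rounded; full precision is carried through to the final answer.)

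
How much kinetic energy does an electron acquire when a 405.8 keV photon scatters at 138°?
235.6022 keV

By energy conservation: K_e = E_initial - E_final

First find the scattered photon energy:
Initial wavelength: λ = hc/E = 3.0553 pm
Compton shift: Δλ = λ_C(1 - cos(138°)) = 4.2294 pm
Final wavelength: λ' = 3.0553 + 4.2294 = 7.2847 pm
Final photon energy: E' = hc/λ' = 170.1978 keV

Electron kinetic energy:
K_e = E - E' = 405.8000 - 170.1978 = 235.6022 keV

(Intermediate values are shown rounded; full precision is carried through to the final answer.)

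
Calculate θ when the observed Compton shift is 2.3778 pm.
88.85°

From the Compton formula Δλ = λ_C(1 - cos θ), we can solve for θ:

cos θ = 1 - Δλ/λ_C

Given:
- Δλ = 2.3778 pm
- λ_C = h/(m_e·c) ≈ 2.42631024 pm

cos θ = 1 - 2.3778/2.42631024
cos θ = 1 - 0.980007
cos θ = 0.019993

θ = arccos(0.019993)
θ = 88.85°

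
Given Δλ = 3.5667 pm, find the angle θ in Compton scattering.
118.03°

From the Compton formula Δλ = λ_C(1 - cos θ), we can solve for θ:

cos θ = 1 - Δλ/λ_C

Given:
- Δλ = 3.5667 pm
- λ_C = h/(m_e·c) ≈ 2.42631024 pm

cos θ = 1 - 3.5667/2.42631024
cos θ = 1 - 1.470010
cos θ = -0.470010

θ = arccos(-0.470010)
θ = 118.03°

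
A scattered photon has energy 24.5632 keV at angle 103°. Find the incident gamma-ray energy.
26.1000 keV

Convert final energy to wavelength (hc ≈ 1239.842 keV·pm):
λ' = hc/E' = 1239.842 / 24.5632 = 50.4756 pm

Calculate the Compton shift:
Δλ = λ_C(1 - cos(103°))
Δλ = 2.4263 × (1 - cos(103°))
Δλ = 2.9721 pm

Initial wavelength:
λ = λ' - Δλ = 50.4756 - 2.9721 = 47.5035 pm

Initial energy:
E = hc/λ = 1239.842 / 47.5035 = 26.1000 keV

(Intermediate values are shown rounded; full precision is carried through to the final answer.)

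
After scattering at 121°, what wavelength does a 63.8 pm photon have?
67.4760 pm

Using the Compton scattering formula:
λ' = λ + Δλ = λ + λ_C(1 - cos θ)

Given:
- Initial wavelength λ = 63.8 pm
- Scattering angle θ = 121°
- Compton wavelength λ_C ≈ 2.4263 pm

Calculate the shift:
Δλ = 2.4263 × (1 - cos(121°))
Δλ = 2.4263 × 1.5150
Δλ = 3.6760 pm

Final wavelength:
λ' = 63.8 + 3.6760 = 67.4760 pm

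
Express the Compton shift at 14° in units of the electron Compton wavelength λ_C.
0.0297 λ_C

The Compton shift formula is:
Δλ = λ_C(1 - cos θ)

Dividing both sides by λ_C:
Δλ/λ_C = 1 - cos θ

For θ = 14°:
Δλ/λ_C = 1 - cos(14°)
Δλ/λ_C = 1 - 0.9703
Δλ/λ_C = 0.0297

This means the shift is 0.0297 × λ_C = 0.0721 pm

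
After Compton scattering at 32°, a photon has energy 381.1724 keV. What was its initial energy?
429.9000 keV

Convert final energy to wavelength (hc ≈ 1239.842 keV·pm):
λ' = hc/E' = 1239.842 / 381.1724 = 3.2527 pm

Calculate the Compton shift:
Δλ = λ_C(1 - cos(32°))
Δλ = 2.4263 × (1 - cos(32°))
Δλ = 0.3687 pm

Initial wavelength:
λ = λ' - Δλ = 3.2527 - 0.3687 = 2.8840 pm

Initial energy:
E = hc/λ = 1239.842 / 2.8840 = 429.9000 keV

(Intermediate values are shown rounded; full precision is carried through to the final answer.)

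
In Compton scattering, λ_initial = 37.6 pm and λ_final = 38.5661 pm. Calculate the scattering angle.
53.00°

First find the wavelength shift:
Δλ = λ' - λ = 38.5661 - 37.6 = 0.9661 pm

Using Δλ = λ_C(1 - cos θ), with λ_C = h/(m_e·c) ≈ 2.42631024 pm:
cos θ = 1 - Δλ/λ_C
cos θ = 1 - 0.9661/2.42631024
cos θ = 0.601823

θ = arccos(0.601823)
θ = 53.00°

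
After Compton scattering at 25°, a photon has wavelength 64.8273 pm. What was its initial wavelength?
64.6000 pm

From λ' = λ + Δλ, we have λ = λ' - Δλ

First calculate the Compton shift:
Δλ = λ_C(1 - cos θ)
Δλ = 2.4263 × (1 - cos(25°))
Δλ = 2.4263 × 0.0937
Δλ = 0.2273 pm

Initial wavelength:
λ = λ' - Δλ
λ = 64.8273 - 0.2273
λ = 64.6000 pm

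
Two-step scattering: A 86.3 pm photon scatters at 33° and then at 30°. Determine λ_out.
87.0165 pm

Apply Compton shift twice:

First scattering at θ₁ = 33°:
Δλ₁ = λ_C(1 - cos(33°))
Δλ₁ = 2.4263 × 0.1613
Δλ₁ = 0.3914 pm

After first scattering:
λ₁ = 86.3 + 0.3914 = 86.6914 pm

Second scattering at θ₂ = 30°:
Δλ₂ = λ_C(1 - cos(30°))
Δλ₂ = 2.4263 × 0.1340
Δλ₂ = 0.3251 pm

Final wavelength:
λ₂ = 86.6914 + 0.3251 = 87.0165 pm

Total shift: Δλ_total = 0.3914 + 0.3251 = 0.7165 pm

(Intermediate values are shown rounded; full precision is carried through to the final answer.)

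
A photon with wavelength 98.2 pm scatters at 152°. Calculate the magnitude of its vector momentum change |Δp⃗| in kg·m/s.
1.2803e-23 kg·m/s

Photon momentum magnitude is p = h/λ.

Initial momentum:
p₀ = h/λ = 6.6261e-34/9.8200e-11 = 6.7475e-24 kg·m/s

After scattering:
λ' = λ + Δλ = 98.2 + 4.5686 = 102.7686 pm
p' = h/λ' = 6.6261e-34/1.0277e-10 = 6.4476e-24 kg·m/s

Momentum is a vector; the scattered photon's direction makes angle θ = 152° with the incident direction. The magnitude of the vector change Δp⃗ = p⃗₀ − p⃗' is found from the law of cosines:
|Δp⃗|² = p₀² + p'² − 2p₀p'cos θ
|Δp⃗|² = (6.7475e-24)² + (6.4476e-24)² − 2·6.7475e-24·6.4476e-24·cos(152°)
|Δp⃗| = 1.2803e-23 kg·m/s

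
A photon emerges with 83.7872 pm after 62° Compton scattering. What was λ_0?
82.5000 pm

From λ' = λ + Δλ, we have λ = λ' - Δλ

First calculate the Compton shift:
Δλ = λ_C(1 - cos θ)
Δλ = 2.4263 × (1 - cos(62°))
Δλ = 2.4263 × 0.5305
Δλ = 1.2872 pm

Initial wavelength:
λ = λ' - Δλ
λ = 83.7872 - 1.2872
λ = 82.5000 pm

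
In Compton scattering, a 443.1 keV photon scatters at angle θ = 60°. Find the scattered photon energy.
309.0901 keV

First convert energy to wavelength:
λ = hc/E, with hc ≈ 1239.842 keV·pm (i.e. 1239.842 eV·nm)

For E = 443.1 keV = 443100 eV:
λ = 1239.842 keV·pm / 443.1 keV
λ = 2.7981 pm

Calculate the Compton shift:
Δλ = λ_C(1 - cos(60°)) = 2.4263 × 0.5000
Δλ = 1.2132 pm

Final wavelength:
λ' = 2.7981 + 1.2132 = 4.0113 pm

Final energy:
E' = hc/λ' = 1239.842 / 4.0113 = 309.0901 keV

(Intermediate values are shown rounded; full precision is carried through to the final answer.)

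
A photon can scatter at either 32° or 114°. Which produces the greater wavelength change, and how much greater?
114° produces the larger shift by a factor of 9.258

Calculate both shifts using Δλ = λ_C(1 - cos θ):

For θ₁ = 32°:
Δλ₁ = 2.4263 × (1 - cos(32°))
Δλ₁ = 2.4263 × 0.1520
Δλ₁ = 0.3687 pm

For θ₂ = 114°:
Δλ₂ = 2.4263 × (1 - cos(114°))
Δλ₂ = 2.4263 × 1.4067
Δλ₂ = 3.4132 pm

The 114° angle produces the larger shift.
Ratio: 3.4132/0.3687 = 9.258

(Intermediate values are shown rounded; full precision is carried through to the final answer.)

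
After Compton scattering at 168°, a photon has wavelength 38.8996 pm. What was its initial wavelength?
34.1000 pm

From λ' = λ + Δλ, we have λ = λ' - Δλ

First calculate the Compton shift:
Δλ = λ_C(1 - cos θ)
Δλ = 2.4263 × (1 - cos(168°))
Δλ = 2.4263 × 1.9781
Δλ = 4.7996 pm

Initial wavelength:
λ = λ' - Δλ
λ = 38.8996 - 4.7996
λ = 34.1000 pm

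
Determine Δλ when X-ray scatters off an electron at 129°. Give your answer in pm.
3.9532 pm

Using the Compton scattering formula:
Δλ = λ_C(1 - cos θ)

where λ_C = h/(m_e·c) ≈ 2.4263 pm is the Compton wavelength of an electron.

For θ = 129°:
cos(129°) = -0.6293
1 - cos(129°) = 1.6293

Δλ = 2.4263 × 1.6293
Δλ = 3.9532 pm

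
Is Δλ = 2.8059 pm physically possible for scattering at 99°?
Yes, consistent

Calculate the expected shift for θ = 99°:

Δλ_expected = λ_C(1 - cos(99°))
Δλ_expected = 2.4263 × (1 - cos(99°))
Δλ_expected = 2.4263 × 1.1564
Δλ_expected = 2.8059 pm

Given shift: 2.8059 pm
Expected shift: 2.8059 pm
Difference: 0.0000 pm

The values match. This is consistent with Compton scattering at the stated angle.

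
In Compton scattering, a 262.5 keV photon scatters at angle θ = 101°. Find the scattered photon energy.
162.8697 keV

First convert energy to wavelength:
λ = hc/E, with hc ≈ 1239.842 keV·pm (i.e. 1239.842 eV·nm)

For E = 262.5 keV = 262500 eV:
λ = 1239.842 keV·pm / 262.5 keV
λ = 4.7232 pm

Calculate the Compton shift:
Δλ = λ_C(1 - cos(101°)) = 2.4263 × 1.1908
Δλ = 2.8893 pm

Final wavelength:
λ' = 4.7232 + 2.8893 = 7.6125 pm

Final energy:
E' = hc/λ' = 1239.842 / 7.6125 = 162.8697 keV

(Intermediate values are shown rounded; full precision is carried through to the final answer.)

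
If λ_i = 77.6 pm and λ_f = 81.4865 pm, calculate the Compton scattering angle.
127.00°

First find the wavelength shift:
Δλ = λ' - λ = 81.4865 - 77.6 = 3.8865 pm

Using Δλ = λ_C(1 - cos θ), with λ_C = h/(m_e·c) ≈ 2.42631024 pm:
cos θ = 1 - Δλ/λ_C
cos θ = 1 - 3.8865/2.42631024
cos θ = -0.601815

θ = arccos(-0.601815)
θ = 127.00°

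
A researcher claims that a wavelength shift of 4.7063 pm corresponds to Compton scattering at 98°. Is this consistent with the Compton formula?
No, inconsistent

Calculate the expected shift for θ = 98°:

Δλ_expected = λ_C(1 - cos(98°))
Δλ_expected = 2.4263 × (1 - cos(98°))
Δλ_expected = 2.4263 × 1.1392
Δλ_expected = 2.7640 pm

Given shift: 4.7063 pm
Expected shift: 2.7640 pm
Difference: 1.9423 pm

The values do not match. The given shift corresponds to θ ≈ 160.0°, not 98°.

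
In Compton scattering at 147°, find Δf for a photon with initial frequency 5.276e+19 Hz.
2.320e+19 Hz (decrease)

Convert frequency to wavelength (c = 299792458 m/s):
λ₀ = c/f₀ = 299792458/5.276e+19 = 5.6821922e-12 m = 5.6822 pm

Calculate Compton shift:
Δλ = λ_C(1 - cos(147°)) = 4.4612 pm

Final wavelength:
λ' = λ₀ + Δλ = 5.6822 + 4.4612 = 10.1434 pm

Final frequency:
f' = c/λ' = 299792458/1.0143377e-11 = 2.9555487e+19 Hz

Frequency shift (decrease):
Δf = f₀ - f' = 5.276e+19 - 2.9555487e+19 = 2.320e+19 Hz

(Intermediate values are shown rounded; full precision is carried through to the final answer.)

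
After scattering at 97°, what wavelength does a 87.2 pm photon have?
89.9220 pm

Using the Compton scattering formula:
λ' = λ + Δλ = λ + λ_C(1 - cos θ)

Given:
- Initial wavelength λ = 87.2 pm
- Scattering angle θ = 97°
- Compton wavelength λ_C ≈ 2.4263 pm

Calculate the shift:
Δλ = 2.4263 × (1 - cos(97°))
Δλ = 2.4263 × 1.1219
Δλ = 2.7220 pm

Final wavelength:
λ' = 87.2 + 2.7220 = 89.9220 pm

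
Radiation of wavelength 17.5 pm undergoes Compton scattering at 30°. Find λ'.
17.8251 pm

Using the Compton formula: λ' = λ + λ_C(1 − cos θ)

For θ = 30°, cos θ = √3/2 (exact) ≈ 0.8660, so:
1 − cos 30° = 1 − (√3/2) ≈ 0.1340

Δλ = λ_C × 0.1340 = 2.4263 × 0.1340 = 0.3251 pm

λ' = 17.5 + 0.3251 = 17.8251 pm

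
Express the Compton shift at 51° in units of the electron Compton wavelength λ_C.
0.3707 λ_C

The Compton shift formula is:
Δλ = λ_C(1 - cos θ)

Dividing both sides by λ_C:
Δλ/λ_C = 1 - cos θ

For θ = 51°:
Δλ/λ_C = 1 - cos(51°)
Δλ/λ_C = 1 - 0.6293
Δλ/λ_C = 0.3707

This means the shift is 0.3707 × λ_C = 0.8994 pm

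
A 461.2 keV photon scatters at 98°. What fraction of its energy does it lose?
0.5069 (or 50.69%)

Calculate initial and final photon energies:

Initial: E₀ = 461.2 keV → λ₀ = 2.6883 pm
Compton shift: Δλ = 2.7640 pm
Final wavelength: λ' = 5.4523 pm
Final energy: E' = 227.3987 keV

Fractional energy loss:
(E₀ - E')/E₀ = (461.2000 - 227.3987)/461.2000
= 233.8013/461.2000
= 0.5069
= 50.69%

(Intermediate values are shown rounded; full precision is carried through to the final answer.)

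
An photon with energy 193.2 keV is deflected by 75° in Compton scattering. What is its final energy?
150.9106 keV

First convert energy to wavelength:
λ = hc/E, with hc ≈ 1239.842 keV·pm (i.e. 1239.842 eV·nm)

For E = 193.2 keV = 193200 eV:
λ = 1239.842 keV·pm / 193.2 keV
λ = 6.4174 pm

Calculate the Compton shift:
Δλ = λ_C(1 - cos(75°)) = 2.4263 × 0.7412
Δλ = 1.7983 pm

Final wavelength:
λ' = 6.4174 + 1.7983 = 8.2157 pm

Final energy:
E' = hc/λ' = 1239.842 / 8.2157 = 150.9106 keV

(Intermediate values are shown rounded; full precision is carried through to the final answer.)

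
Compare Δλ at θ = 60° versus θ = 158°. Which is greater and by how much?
158° produces the larger shift by a factor of 3.854

Calculate both shifts using Δλ = λ_C(1 - cos θ):

For θ₁ = 60°:
Δλ₁ = 2.4263 × (1 - cos(60°))
Δλ₁ = 2.4263 × 0.5000
Δλ₁ = 1.2132 pm

For θ₂ = 158°:
Δλ₂ = 2.4263 × (1 - cos(158°))
Δλ₂ = 2.4263 × 1.9272
Δλ₂ = 4.6759 pm

The 158° angle produces the larger shift.
Ratio: 4.6759/1.2132 = 3.854

(Intermediate values are shown rounded; full precision is carried through to the final answer.)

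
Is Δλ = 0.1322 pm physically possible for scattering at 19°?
Yes, consistent

Calculate the expected shift for θ = 19°:

Δλ_expected = λ_C(1 - cos(19°))
Δλ_expected = 2.4263 × (1 - cos(19°))
Δλ_expected = 2.4263 × 0.0545
Δλ_expected = 0.1322 pm

Given shift: 0.1322 pm
Expected shift: 0.1322 pm
Difference: 0.0000 pm

The values match. This is consistent with Compton scattering at the stated angle.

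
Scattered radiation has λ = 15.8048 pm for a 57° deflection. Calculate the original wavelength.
14.7000 pm

From λ' = λ + Δλ, we have λ = λ' - Δλ

First calculate the Compton shift:
Δλ = λ_C(1 - cos θ)
Δλ = 2.4263 × (1 - cos(57°))
Δλ = 2.4263 × 0.4554
Δλ = 1.1048 pm

Initial wavelength:
λ = λ' - Δλ
λ = 15.8048 - 1.1048
λ = 14.7000 pm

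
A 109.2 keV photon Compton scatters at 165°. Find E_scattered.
76.8951 keV

First convert energy to wavelength:
λ = hc/E, with hc ≈ 1239.842 keV·pm (i.e. 1239.842 eV·nm)

For E = 109.2 keV = 109200 eV:
λ = 1239.842 keV·pm / 109.2 keV
λ = 11.3539 pm

Calculate the Compton shift:
Δλ = λ_C(1 - cos(165°)) = 2.4263 × 1.9659
Δλ = 4.7699 pm

Final wavelength:
λ' = 11.3539 + 4.7699 = 16.1238 pm

Final energy:
E' = hc/λ' = 1239.842 / 16.1238 = 76.8951 keV

(Intermediate values are shown rounded; full precision is carried through to the final answer.)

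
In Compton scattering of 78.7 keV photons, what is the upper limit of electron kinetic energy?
18.5329 keV

Maximum energy transfer occurs at θ = 180° (backscattering).

Initial photon: E₀ = 78.7 keV → λ₀ = 15.7540 pm

Maximum Compton shift (at 180°):
Δλ_max = 2λ_C = 2 × 2.4263 = 4.8526 pm

Final wavelength:
λ' = 15.7540 + 4.8526 = 20.6066 pm

Minimum photon energy (maximum energy to electron):
E'_min = hc/λ' = 60.1671 keV

Maximum electron kinetic energy:
K_max = E₀ - E'_min = 78.7000 - 60.1671 = 18.5329 keV

(Intermediate values are shown rounded; full precision is carried through to the final answer.)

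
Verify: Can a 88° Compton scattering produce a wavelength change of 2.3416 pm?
Yes, consistent

Calculate the expected shift for θ = 88°:

Δλ_expected = λ_C(1 - cos(88°))
Δλ_expected = 2.4263 × (1 - cos(88°))
Δλ_expected = 2.4263 × 0.9651
Δλ_expected = 2.3416 pm

Given shift: 2.3416 pm
Expected shift: 2.3416 pm
Difference: 0.0000 pm

The values match. This is consistent with Compton scattering at the stated angle.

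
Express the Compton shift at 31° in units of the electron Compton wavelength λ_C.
0.1428 λ_C

The Compton shift formula is:
Δλ = λ_C(1 - cos θ)

Dividing both sides by λ_C:
Δλ/λ_C = 1 - cos θ

For θ = 31°:
Δλ/λ_C = 1 - cos(31°)
Δλ/λ_C = 1 - 0.8572
Δλ/λ_C = 0.1428

This means the shift is 0.1428 × λ_C = 0.3466 pm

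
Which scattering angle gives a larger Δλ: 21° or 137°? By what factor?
137° produces the larger shift by a factor of 26.067

Calculate both shifts using Δλ = λ_C(1 - cos θ):

For θ₁ = 21°:
Δλ₁ = 2.4263 × (1 - cos(21°))
Δλ₁ = 2.4263 × 0.0664
Δλ₁ = 0.1612 pm

For θ₂ = 137°:
Δλ₂ = 2.4263 × (1 - cos(137°))
Δλ₂ = 2.4263 × 1.7314
Δλ₂ = 4.2008 pm

The 137° angle produces the larger shift.
Ratio: 4.2008/0.1612 = 26.067

(Intermediate values are shown rounded; full precision is carried through to the final answer.)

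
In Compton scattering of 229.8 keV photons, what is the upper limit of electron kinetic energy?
108.8154 keV

Maximum energy transfer occurs at θ = 180° (backscattering).

Initial photon: E₀ = 229.8 keV → λ₀ = 5.3953 pm

Maximum Compton shift (at 180°):
Δλ_max = 2λ_C = 2 × 2.4263 = 4.8526 pm

Final wavelength:
λ' = 5.3953 + 4.8526 = 10.2479 pm

Minimum photon energy (maximum energy to electron):
E'_min = hc/λ' = 120.9846 keV

Maximum electron kinetic energy:
K_max = E₀ - E'_min = 229.8000 - 120.9846 = 108.8154 keV

(Intermediate values are shown rounded; full precision is carried through to the final answer.)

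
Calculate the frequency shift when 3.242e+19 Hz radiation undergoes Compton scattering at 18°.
4.111e+17 Hz (decrease)

Convert frequency to wavelength (c = 299792458 m/s):
λ₀ = c/f₀ = 299792458/3.242e+19 = 9.2471455e-12 m = 9.2471 pm

Calculate Compton shift:
Δλ = λ_C(1 - cos(18°)) = 0.1188 pm

Final wavelength:
λ' = λ₀ + Δλ = 9.2471 + 0.1188 = 9.3659 pm

Final frequency:
f' = c/λ' = 299792458/9.3658976e-12 = 3.2008940e+19 Hz

Frequency shift (decrease):
Δf = f₀ - f' = 3.242e+19 - 3.2008940e+19 = 4.111e+17 Hz

(Intermediate values are shown rounded; full precision is carried through to the final answer.)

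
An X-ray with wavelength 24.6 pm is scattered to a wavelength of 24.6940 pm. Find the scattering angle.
16.00°

First find the wavelength shift:
Δλ = λ' - λ = 24.6940 - 24.6 = 0.0940 pm

Using Δλ = λ_C(1 - cos θ), with λ_C = h/(m_e·c) ≈ 2.42631024 pm:
cos θ = 1 - Δλ/λ_C
cos θ = 1 - 0.0940/2.42631024
cos θ = 0.961258

θ = arccos(0.961258)
θ = 16.00°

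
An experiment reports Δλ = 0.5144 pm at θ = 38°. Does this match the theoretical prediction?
Yes, consistent

Calculate the expected shift for θ = 38°:

Δλ_expected = λ_C(1 - cos(38°))
Δλ_expected = 2.4263 × (1 - cos(38°))
Δλ_expected = 2.4263 × 0.2120
Δλ_expected = 0.5144 pm

Given shift: 0.5144 pm
Expected shift: 0.5144 pm
Difference: 0.0000 pm

The values match. This is consistent with Compton scattering at the stated angle.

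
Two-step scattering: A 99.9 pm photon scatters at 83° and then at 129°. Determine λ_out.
105.9839 pm

Apply Compton shift twice:

First scattering at θ₁ = 83°:
Δλ₁ = λ_C(1 - cos(83°))
Δλ₁ = 2.4263 × 0.8781
Δλ₁ = 2.1306 pm

After first scattering:
λ₁ = 99.9 + 2.1306 = 102.0306 pm

Second scattering at θ₂ = 129°:
Δλ₂ = λ_C(1 - cos(129°))
Δλ₂ = 2.4263 × 1.6293
Δλ₂ = 3.9532 pm

Final wavelength:
λ₂ = 102.0306 + 3.9532 = 105.9839 pm

Total shift: Δλ_total = 2.1306 + 3.9532 = 6.0839 pm

(Intermediate values are shown rounded; full precision is carried through to the final answer.)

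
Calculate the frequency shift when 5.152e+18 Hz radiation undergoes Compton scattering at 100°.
2.404e+17 Hz (decrease)

Convert frequency to wavelength (c = 299792458 m/s):
λ₀ = c/f₀ = 299792458/5.152e+18 = 5.8189530e-11 m = 58.1895 pm

Calculate Compton shift:
Δλ = λ_C(1 - cos(100°)) = 2.8476 pm

Final wavelength:
λ' = λ₀ + Δλ = 58.1895 + 2.8476 = 61.0372 pm

Final frequency:
f' = c/λ' = 299792458/6.1037164e-11 = 4.9116380e+18 Hz

Frequency shift (decrease):
Δf = f₀ - f' = 5.152e+18 - 4.9116380e+18 = 2.404e+17 Hz

(Intermediate values are shown rounded; full precision is carried through to the final answer.)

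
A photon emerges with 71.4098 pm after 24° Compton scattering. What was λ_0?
71.2000 pm

From λ' = λ + Δλ, we have λ = λ' - Δλ

First calculate the Compton shift:
Δλ = λ_C(1 - cos θ)
Δλ = 2.4263 × (1 - cos(24°))
Δλ = 2.4263 × 0.0865
Δλ = 0.2098 pm

Initial wavelength:
λ = λ' - Δλ
λ = 71.4098 - 0.2098
λ = 71.2000 pm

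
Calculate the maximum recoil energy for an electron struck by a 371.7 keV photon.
220.2822 keV

Maximum energy transfer occurs at θ = 180° (backscattering).

Initial photon: E₀ = 371.7 keV → λ₀ = 3.3356 pm

Maximum Compton shift (at 180°):
Δλ_max = 2λ_C = 2 × 2.4263 = 4.8526 pm

Final wavelength:
λ' = 3.3356 + 4.8526 = 8.1882 pm

Minimum photon energy (maximum energy to electron):
E'_min = hc/λ' = 151.4178 keV

Maximum electron kinetic energy:
K_max = E₀ - E'_min = 371.7000 - 151.4178 = 220.2822 keV

(Intermediate values are shown rounded; full precision is carried through to the final answer.)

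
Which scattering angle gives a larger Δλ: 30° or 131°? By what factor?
131° produces the larger shift by a factor of 12.361

Calculate both shifts using Δλ = λ_C(1 - cos θ):

For θ₁ = 30°:
Δλ₁ = 2.4263 × (1 - cos(30°))
Δλ₁ = 2.4263 × 0.1340
Δλ₁ = 0.3251 pm

For θ₂ = 131°:
Δλ₂ = 2.4263 × (1 - cos(131°))
Δλ₂ = 2.4263 × 1.6561
Δλ₂ = 4.0181 pm

The 131° angle produces the larger shift.
Ratio: 4.0181/0.3251 = 12.361

(Intermediate values are shown rounded; full precision is carried through to the final answer.)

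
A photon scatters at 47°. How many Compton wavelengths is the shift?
0.3180 λ_C

The Compton shift formula is:
Δλ = λ_C(1 - cos θ)

Dividing both sides by λ_C:
Δλ/λ_C = 1 - cos θ

For θ = 47°:
Δλ/λ_C = 1 - cos(47°)
Δλ/λ_C = 1 - 0.6820
Δλ/λ_C = 0.3180

This means the shift is 0.3180 × λ_C = 0.7716 pm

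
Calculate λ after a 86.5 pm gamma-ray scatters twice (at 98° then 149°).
93.7701 pm

Apply Compton shift twice:

First scattering at θ₁ = 98°:
Δλ₁ = λ_C(1 - cos(98°))
Δλ₁ = 2.4263 × 1.1392
Δλ₁ = 2.7640 pm

After first scattering:
λ₁ = 86.5 + 2.7640 = 89.2640 pm

Second scattering at θ₂ = 149°:
Δλ₂ = λ_C(1 - cos(149°))
Δλ₂ = 2.4263 × 1.8572
Δλ₂ = 4.5061 pm

Final wavelength:
λ₂ = 89.2640 + 4.5061 = 93.7701 pm

Total shift: Δλ_total = 2.7640 + 4.5061 = 7.2701 pm

(Intermediate values are shown rounded; full precision is carried through to the final answer.)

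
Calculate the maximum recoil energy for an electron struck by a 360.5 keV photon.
210.9746 keV

Maximum energy transfer occurs at θ = 180° (backscattering).

Initial photon: E₀ = 360.5 keV → λ₀ = 3.4392 pm

Maximum Compton shift (at 180°):
Δλ_max = 2λ_C = 2 × 2.4263 = 4.8526 pm

Final wavelength:
λ' = 3.4392 + 4.8526 = 8.2918 pm

Minimum photon energy (maximum energy to electron):
E'_min = hc/λ' = 149.5254 keV

Maximum electron kinetic energy:
K_max = E₀ - E'_min = 360.5000 - 149.5254 = 210.9746 keV

(Intermediate values are shown rounded; full precision is carried through to the final answer.)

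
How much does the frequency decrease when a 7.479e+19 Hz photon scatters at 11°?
8.226e+17 Hz (decrease)

Convert frequency to wavelength (c = 299792458 m/s):
λ₀ = c/f₀ = 299792458/7.479e+19 = 4.0084565e-12 m = 4.0085 pm

Calculate Compton shift:
Δλ = λ_C(1 - cos(11°)) = 0.0446 pm

Final wavelength:
λ' = λ₀ + Δλ = 4.0085 + 0.0446 = 4.0530 pm

Final frequency:
f' = c/λ' = 299792458/4.0530346e-12 = 7.3967406e+19 Hz

Frequency shift (decrease):
Δf = f₀ - f' = 7.479e+19 - 7.3967406e+19 = 8.226e+17 Hz

(Intermediate values are shown rounded; full precision is carried through to the final answer.)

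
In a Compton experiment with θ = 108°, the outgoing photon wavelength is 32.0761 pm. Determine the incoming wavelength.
28.9000 pm

From λ' = λ + Δλ, we have λ = λ' - Δλ

First calculate the Compton shift:
Δλ = λ_C(1 - cos θ)
Δλ = 2.4263 × (1 - cos(108°))
Δλ = 2.4263 × 1.3090
Δλ = 3.1761 pm

Initial wavelength:
λ = λ' - Δλ
λ = 32.0761 - 3.1761
λ = 28.9000 pm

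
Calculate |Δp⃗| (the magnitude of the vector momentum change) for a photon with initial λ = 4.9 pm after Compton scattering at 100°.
1.7210e-22 kg·m/s

Photon momentum magnitude is p = h/λ.

Initial momentum:
p₀ = h/λ = 6.6261e-34/4.9000e-12 = 1.3523e-22 kg·m/s

After scattering:
λ' = λ + Δλ = 4.9 + 2.8476 = 7.7476 pm
p' = h/λ' = 6.6261e-34/7.7476e-12 = 8.5524e-23 kg·m/s

Momentum is a vector; the scattered photon's direction makes angle θ = 100° with the incident direction. The magnitude of the vector change Δp⃗ = p⃗₀ − p⃗' is found from the law of cosines:
|Δp⃗|² = p₀² + p'² − 2p₀p'cos θ
|Δp⃗|² = (1.3523e-22)² + (8.5524e-23)² − 2·1.3523e-22·8.5524e-23·cos(100°)
|Δp⃗| = 1.7210e-22 kg·m/s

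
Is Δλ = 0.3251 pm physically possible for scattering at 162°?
No, inconsistent

Calculate the expected shift for θ = 162°:

Δλ_expected = λ_C(1 - cos(162°))
Δλ_expected = 2.4263 × (1 - cos(162°))
Δλ_expected = 2.4263 × 1.9511
Δλ_expected = 4.7339 pm

Given shift: 0.3251 pm
Expected shift: 4.7339 pm
Difference: 4.4088 pm

The values do not match. The given shift corresponds to θ ≈ 30.0°, not 162°.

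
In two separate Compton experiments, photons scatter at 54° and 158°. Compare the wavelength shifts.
158° produces the larger shift by a factor of 4.675

Calculate both shifts using Δλ = λ_C(1 - cos θ):

For θ₁ = 54°:
Δλ₁ = 2.4263 × (1 - cos(54°))
Δλ₁ = 2.4263 × 0.4122
Δλ₁ = 1.0002 pm

For θ₂ = 158°:
Δλ₂ = 2.4263 × (1 - cos(158°))
Δλ₂ = 2.4263 × 1.9272
Δλ₂ = 4.6759 pm

The 158° angle produces the larger shift.
Ratio: 4.6759/1.0002 = 4.675

(Intermediate values are shown rounded; full precision is carried through to the final answer.)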